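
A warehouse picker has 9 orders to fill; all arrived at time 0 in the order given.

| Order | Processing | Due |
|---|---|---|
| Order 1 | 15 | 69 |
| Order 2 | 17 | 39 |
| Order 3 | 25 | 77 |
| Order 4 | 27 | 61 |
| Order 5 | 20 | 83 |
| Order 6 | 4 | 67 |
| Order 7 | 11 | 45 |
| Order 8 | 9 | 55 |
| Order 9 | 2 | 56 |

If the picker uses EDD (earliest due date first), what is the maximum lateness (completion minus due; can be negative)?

47

EDD (increasing due date): Order 2 Order 7 Order 8 Order 9 Order 4 Order 6 Order 1 Order 3 Order 5.
Order 2: 0→17, due 39, lateness -22
Order 7: 17→28, due 45, lateness -17
Order 8: 28→37, due 55, lateness -18
Order 9: 37→39, due 56, lateness -17
Order 4: 39→66, due 61, lateness 5
Order 6: 66→70, due 67, lateness 3
Order 1: 70→85, due 69, lateness 16
Order 3: 85→110, due 77, lateness 33
Order 5: 110→130, due 83, lateness 47
Maximum = 47.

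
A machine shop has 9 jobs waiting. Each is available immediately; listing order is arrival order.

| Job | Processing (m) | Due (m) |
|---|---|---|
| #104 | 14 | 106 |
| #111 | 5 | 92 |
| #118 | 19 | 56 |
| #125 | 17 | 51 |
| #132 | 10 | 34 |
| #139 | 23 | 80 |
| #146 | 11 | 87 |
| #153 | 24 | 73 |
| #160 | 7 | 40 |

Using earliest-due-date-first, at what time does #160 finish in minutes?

17

EDD (increasing due date): #132 #160 #125 #118 #153 #139 #146 #111 #104.
#132: 0→10
#160: 10→17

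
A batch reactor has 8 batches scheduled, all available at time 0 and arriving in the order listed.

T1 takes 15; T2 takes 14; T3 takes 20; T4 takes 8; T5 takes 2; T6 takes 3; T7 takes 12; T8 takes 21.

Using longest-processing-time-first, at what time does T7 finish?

LPT (decreasing processing time): T8 T3 T1 T2 T7 T4 T6 T5.
T8: 0→21
T3: 21→41
T1: 41→56
T2: 56→70
T7: 70→82

82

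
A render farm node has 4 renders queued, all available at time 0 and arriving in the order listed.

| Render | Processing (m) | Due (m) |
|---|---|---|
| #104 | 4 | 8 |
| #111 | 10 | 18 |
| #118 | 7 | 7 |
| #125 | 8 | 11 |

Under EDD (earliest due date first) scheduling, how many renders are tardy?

3

EDD (increasing due date): #118 #104 #125 #111.
#118: 0→7, due 7, tardiness 0
#104: 7→11, due 8, tardiness 3
#125: 11→19, due 11, tardiness 8
#111: 19→29, due 18, tardiness 11
Late renders: 3.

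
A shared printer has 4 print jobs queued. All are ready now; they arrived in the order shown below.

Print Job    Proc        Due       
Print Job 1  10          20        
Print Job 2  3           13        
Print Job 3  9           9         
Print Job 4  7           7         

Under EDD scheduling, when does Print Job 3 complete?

16

EDD (increasing due date): Print Job 4 Print Job 3 Print Job 2 Print Job 1.
Print Job 4: 0→7
Print Job 3: 7→16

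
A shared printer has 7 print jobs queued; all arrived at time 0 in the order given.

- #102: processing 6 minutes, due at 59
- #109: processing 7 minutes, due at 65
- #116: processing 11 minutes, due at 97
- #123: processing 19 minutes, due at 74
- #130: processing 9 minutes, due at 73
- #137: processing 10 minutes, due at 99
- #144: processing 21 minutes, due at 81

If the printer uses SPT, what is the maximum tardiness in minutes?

SPT (increasing processing time): #102 #109 #130 #137 #116 #123 #144.
#102: 0→6, due 59, tardiness 0
#109: 6→13, due 65, tardiness 0
#130: 13→22, due 73, tardiness 0
#137: 22→32, due 99, tardiness 0
#116: 32→43, due 97, tardiness 0
#123: 43→62, due 74, tardiness 0
#144: 62→83, due 81, tardiness 2
Maximum = 2.

2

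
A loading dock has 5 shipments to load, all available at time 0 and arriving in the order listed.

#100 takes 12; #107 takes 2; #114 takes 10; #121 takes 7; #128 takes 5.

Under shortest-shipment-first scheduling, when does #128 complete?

SPT (increasing processing time): #107 #128 #121 #114 #100.
#107: 0→2
#128: 2→7

7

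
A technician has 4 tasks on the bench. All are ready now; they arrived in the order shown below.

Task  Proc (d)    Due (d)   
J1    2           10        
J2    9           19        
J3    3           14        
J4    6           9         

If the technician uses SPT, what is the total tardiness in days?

SPT (increasing processing time): J1 J3 J4 J2.
J1: 0→2, due 10, tardiness 0
J3: 2→5, due 14, tardiness 0
J4: 5→11, due 9, tardiness 2
J2: 11→20, due 19, tardiness 1
Sum = 0+0+2+1 = 3.

3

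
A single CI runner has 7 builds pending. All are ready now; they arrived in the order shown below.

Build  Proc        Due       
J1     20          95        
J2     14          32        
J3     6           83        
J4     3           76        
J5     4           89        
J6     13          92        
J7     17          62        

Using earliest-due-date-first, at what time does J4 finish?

EDD (increasing due date): J2 J7 J4 J3 J5 J6 J1.
J2: 0→14
J7: 14→31
J4: 31→34

34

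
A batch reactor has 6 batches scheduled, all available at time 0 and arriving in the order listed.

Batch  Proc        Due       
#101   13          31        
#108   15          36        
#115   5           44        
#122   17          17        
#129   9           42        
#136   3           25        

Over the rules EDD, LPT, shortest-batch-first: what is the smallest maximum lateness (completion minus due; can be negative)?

18

EDD (increasing due date): #122 #136 #101 #108 #129 #115.
#122: 0→17, due 17, lateness 0
#136: 17→20, due 25, lateness -5
#101: 20→33, due 31, lateness 2
#108: 33→48, due 36, lateness 12
#129: 48→57, due 42, lateness 15
#115: 57→62, due 44, lateness 18
Maximum = 18.
LPT (decreasing processing time): #122 #108 #101 #129 #115 #136.
#122: 0→17, due 17, lateness 0
#108: 17→32, due 36, lateness -4
#101: 32→45, due 31, lateness 14
#129: 45→54, due 42, lateness 12
#115: 54→59, due 44, lateness 15
#136: 59→62, due 25, lateness 37
Maximum = 37.
SPT (increasing processing time): #136 #115 #129 #101 #108 #122.
#136: 0→3, due 25, lateness -22
#115: 3→8, due 44, lateness -36
#129: 8→17, due 42, lateness -25
#101: 17→30, due 31, lateness -1
#108: 30→45, due 36, lateness 9
#122: 45→62, due 17, lateness 45
Maximum = 45.
EDD 18, LPT 37, SPT 45 → minimum 18.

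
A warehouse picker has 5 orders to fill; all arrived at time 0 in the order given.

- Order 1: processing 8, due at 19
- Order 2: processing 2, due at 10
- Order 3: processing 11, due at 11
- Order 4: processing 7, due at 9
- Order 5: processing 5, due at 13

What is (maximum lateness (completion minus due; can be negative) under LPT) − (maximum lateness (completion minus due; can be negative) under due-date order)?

9

LPT (decreasing processing time): Order 3 Order 1 Order 4 Order 5 Order 2.
Order 3: 0→11, due 11, lateness 0
Order 1: 11→19, due 19, lateness 0
Order 4: 19→26, due 9, lateness 17
Order 5: 26→31, due 13, lateness 18
Order 2: 31→33, due 10, lateness 23
Maximum = 23.
EDD (increasing due date): Order 4 Order 2 Order 3 Order 5 Order 1.
Order 4: 0→7, due 9, lateness -2
Order 2: 7→9, due 10, lateness -1
Order 3: 9→20, due 11, lateness 9
Order 5: 20→25, due 13, lateness 12
Order 1: 25→33, due 19, lateness 14
Maximum = 14.
Difference = 23 − 14 = 9.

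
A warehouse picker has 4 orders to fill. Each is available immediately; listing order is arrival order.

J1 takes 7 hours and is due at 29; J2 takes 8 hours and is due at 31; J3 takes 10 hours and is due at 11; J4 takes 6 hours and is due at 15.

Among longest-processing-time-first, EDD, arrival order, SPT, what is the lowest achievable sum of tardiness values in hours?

1

LPT (decreasing processing time): J3 J2 J1 J4.
J3: 0→10, due 11, tardiness 0
J2: 10→18, due 31, tardiness 0
J1: 18→25, due 29, tardiness 0
J4: 25→31, due 15, tardiness 16
Sum = 0+0+0+16 = 16.
EDD (increasing due date): J3 J4 J1 J2.
J3: 0→10, due 11, tardiness 0
J4: 10→16, due 15, tardiness 1
J1: 16→23, due 29, tardiness 0
J2: 23→31, due 31, tardiness 0
Sum = 0+1+0+0 = 1.
FIFO (arrival order): J1 J2 J3 J4.
J1: 0→7, due 29, tardiness 0
J2: 7→15, due 31, tardiness 0
J3: 15→25, due 11, tardiness 14
J4: 25→31, due 15, tardiness 16
Sum = 0+0+14+16 = 30.
SPT (increasing processing time): J4 J1 J2 J3.
J4: 0→6, due 15, tardiness 0
J1: 6→13, due 29, tardiness 0
J2: 13→21, due 31, tardiness 0
J3: 21→31, due 11, tardiness 20
Sum = 0+0+0+20 = 20.
LPT 16, EDD 1, FIFO 30, SPT 20 → minimum 1.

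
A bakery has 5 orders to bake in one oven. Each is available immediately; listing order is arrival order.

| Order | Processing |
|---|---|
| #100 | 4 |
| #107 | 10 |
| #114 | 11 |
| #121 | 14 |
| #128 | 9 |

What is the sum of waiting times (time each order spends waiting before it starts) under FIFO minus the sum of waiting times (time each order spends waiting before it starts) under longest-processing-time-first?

-36

FIFO (arrival order): #100 #107 #114 #121 #128.
#100: waits 0, runs 0→4
#107: waits 4, runs 4→14
#114: waits 14, runs 14→25
#121: waits 25, runs 25→39
#128: waits 39, runs 39→48
Sum = 0+4+14+25+39 = 82.
LPT (decreasing processing time): #121 #114 #107 #128 #100.
#121: waits 0, runs 0→14
#114: waits 14, runs 14→25
#107: waits 25, runs 25→35
#128: waits 35, runs 35→44
#100: waits 44, runs 44→48
Sum = 0+14+25+35+44 = 118.
Difference = 82 − 118 = -36.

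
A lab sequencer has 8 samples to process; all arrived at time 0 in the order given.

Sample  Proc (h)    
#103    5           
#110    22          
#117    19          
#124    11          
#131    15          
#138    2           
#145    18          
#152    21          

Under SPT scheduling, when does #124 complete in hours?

SPT (increasing processing time): #138 #103 #124 #131 #145 #117 #152 #110.
#138: 0→2
#103: 2→7
#124: 7→18

18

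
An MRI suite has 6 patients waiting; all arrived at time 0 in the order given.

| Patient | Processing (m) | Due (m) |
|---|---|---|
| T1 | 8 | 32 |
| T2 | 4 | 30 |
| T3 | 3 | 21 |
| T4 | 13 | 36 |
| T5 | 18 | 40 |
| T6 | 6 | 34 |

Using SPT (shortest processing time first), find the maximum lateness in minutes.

SPT (increasing processing time): T3 T2 T6 T1 T4 T5.
T3: 0→3, due 21, lateness -18
T2: 3→7, due 30, lateness -23
T6: 7→13, due 34, lateness -21
T1: 13→21, due 32, lateness -11
T4: 21→34, due 36, lateness -2
T5: 34→52, due 40, lateness 12
Maximum = 12.

12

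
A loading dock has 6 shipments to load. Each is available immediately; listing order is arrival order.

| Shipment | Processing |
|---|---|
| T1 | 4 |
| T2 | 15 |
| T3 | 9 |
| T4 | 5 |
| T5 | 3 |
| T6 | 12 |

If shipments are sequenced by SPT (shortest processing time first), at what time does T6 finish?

33

SPT (increasing processing time): T5 T1 T4 T3 T6 T2.
T5: 0→3
T1: 3→7
T4: 7→12
T3: 12→21
T6: 21→33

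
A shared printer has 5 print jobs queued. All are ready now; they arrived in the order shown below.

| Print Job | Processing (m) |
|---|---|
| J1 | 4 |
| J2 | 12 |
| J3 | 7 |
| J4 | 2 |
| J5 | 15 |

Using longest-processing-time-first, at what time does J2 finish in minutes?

27

LPT (decreasing processing time): J5 J2 J3 J1 J4.
J5: 0→15
J2: 15→27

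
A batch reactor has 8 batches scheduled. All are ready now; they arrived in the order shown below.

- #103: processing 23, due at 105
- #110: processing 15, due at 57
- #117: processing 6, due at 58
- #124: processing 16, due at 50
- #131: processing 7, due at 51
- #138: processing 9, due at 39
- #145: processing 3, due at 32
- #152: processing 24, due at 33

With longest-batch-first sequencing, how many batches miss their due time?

LPT (decreasing processing time): #152 #103 #124 #110 #138 #131 #117 #145.
#152: 0→24, due 33, tardiness 0
#103: 24→47, due 105, tardiness 0
#124: 47→63, due 50, tardiness 13
#110: 63→78, due 57, tardiness 21
#138: 78→87, due 39, tardiness 48
#131: 87→94, due 51, tardiness 43
#117: 94→100, due 58, tardiness 42
#145: 100→103, due 32, tardiness 71
Late batches: 6.

6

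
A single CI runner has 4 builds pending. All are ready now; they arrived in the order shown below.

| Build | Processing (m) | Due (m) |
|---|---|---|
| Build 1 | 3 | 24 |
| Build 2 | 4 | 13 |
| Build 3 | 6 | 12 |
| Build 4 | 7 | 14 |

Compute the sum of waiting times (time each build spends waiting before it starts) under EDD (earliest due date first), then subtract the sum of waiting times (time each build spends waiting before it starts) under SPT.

10

EDD (increasing due date): Build 3 Build 2 Build 4 Build 1.
Build 3: waits 0, runs 0→6
Build 2: waits 6, runs 6→10
Build 4: waits 10, runs 10→17
Build 1: waits 17, runs 17→20
Sum = 0+6+10+17 = 33.
SPT (increasing processing time): Build 1 Build 2 Build 3 Build 4.
Build 1: waits 0, runs 0→3
Build 2: waits 3, runs 3→7
Build 3: waits 7, runs 7→13
Build 4: waits 13, runs 13→20
Sum = 0+3+7+13 = 23.
Difference = 33 − 23 = 10.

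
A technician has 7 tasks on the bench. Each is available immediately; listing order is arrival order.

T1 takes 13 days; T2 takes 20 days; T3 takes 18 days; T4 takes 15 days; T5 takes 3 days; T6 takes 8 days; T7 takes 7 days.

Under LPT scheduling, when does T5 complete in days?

84

LPT (decreasing processing time): T2 T3 T4 T1 T6 T7 T5.
T2: 0→20
T3: 20→38
T4: 38→53
T1: 53→66
T6: 66→74
T7: 74→81
T5: 81→84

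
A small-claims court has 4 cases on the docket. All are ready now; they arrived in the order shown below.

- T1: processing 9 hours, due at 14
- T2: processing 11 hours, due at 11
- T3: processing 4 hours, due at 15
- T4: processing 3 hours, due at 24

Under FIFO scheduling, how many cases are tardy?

FIFO (arrival order): T1 T2 T3 T4.
T1: 0→9, due 14, tardiness 0
T2: 9→20, due 11, tardiness 9
T3: 20→24, due 15, tardiness 9
T4: 24→27, due 24, tardiness 3
Late cases: 3.

3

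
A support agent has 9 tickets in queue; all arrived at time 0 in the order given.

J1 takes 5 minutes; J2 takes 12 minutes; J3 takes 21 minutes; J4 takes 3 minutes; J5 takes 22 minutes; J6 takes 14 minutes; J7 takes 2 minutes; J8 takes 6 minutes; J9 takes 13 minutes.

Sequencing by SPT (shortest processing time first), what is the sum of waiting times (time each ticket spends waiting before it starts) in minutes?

SPT (increasing processing time): J7 J4 J1 J8 J2 J9 J6 J3 J5.
J7: waits 0, runs 0→2
J4: waits 2, runs 2→5
J1: waits 5, runs 5→10
J8: waits 10, runs 10→16
J2: waits 16, runs 16→28
J9: waits 28, runs 28→41
J6: waits 41, runs 41→55
J3: waits 55, runs 55→76
J5: waits 76, runs 76→98
Sum = 0+2+5+10+16+28+41+55+76 = 233.

233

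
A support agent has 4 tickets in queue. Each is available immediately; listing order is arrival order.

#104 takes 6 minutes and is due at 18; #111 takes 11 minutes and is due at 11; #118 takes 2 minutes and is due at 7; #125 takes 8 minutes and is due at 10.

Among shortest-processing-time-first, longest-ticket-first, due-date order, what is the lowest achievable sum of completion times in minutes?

53

SPT (increasing processing time): #118 #104 #125 #111.
#118: 0→2
#104: 2→8
#125: 8→16
#111: 16→27
Sum = 2+8+16+27 = 53.
LPT (decreasing processing time): #111 #125 #104 #118.
#111: 0→11
#125: 11→19
#104: 19→25
#118: 25→27
Sum = 11+19+25+27 = 82.
EDD (increasing due date): #118 #125 #111 #104.
#118: 0→2
#125: 2→10
#111: 10→21
#104: 21→27
Sum = 2+10+21+27 = 60.
SPT 53, LPT 82, EDD 60 → minimum 53.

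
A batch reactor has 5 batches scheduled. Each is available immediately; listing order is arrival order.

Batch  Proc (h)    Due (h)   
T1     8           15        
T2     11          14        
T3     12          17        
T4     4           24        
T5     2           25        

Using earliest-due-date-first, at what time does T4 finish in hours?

EDD (increasing due date): T2 T1 T3 T4 T5.
T2: 0→11
T1: 11→19
T3: 19→31
T4: 31→35

35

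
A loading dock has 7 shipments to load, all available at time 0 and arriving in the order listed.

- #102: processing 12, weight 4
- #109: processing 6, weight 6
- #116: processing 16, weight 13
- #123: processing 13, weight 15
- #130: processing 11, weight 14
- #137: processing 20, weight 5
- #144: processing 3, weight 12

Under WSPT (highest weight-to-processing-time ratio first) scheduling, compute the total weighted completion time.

2121

WSPT (decreasing weight/processing-time ratio): #144 #130 #123 #109 #116 #102 #137.
#144: finishes 3, weight 12, w·C = 36
#130: finishes 14, weight 14, w·C = 196
#123: finishes 27, weight 15, w·C = 405
#109: finishes 33, weight 6, w·C = 198
#116: finishes 49, weight 13, w·C = 637
#102: finishes 61, weight 4, w·C = 244
#137: finishes 81, weight 5, w·C = 405
Sum = 36+196+405+198+637+244+405 = 2121.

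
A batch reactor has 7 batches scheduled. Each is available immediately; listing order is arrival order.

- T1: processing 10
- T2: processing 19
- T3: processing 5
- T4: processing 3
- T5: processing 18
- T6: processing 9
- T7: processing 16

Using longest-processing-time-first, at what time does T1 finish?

LPT (decreasing processing time): T2 T5 T7 T1 T6 T3 T4.
T2: 0→19
T5: 19→37
T7: 37→53
T1: 53→63

63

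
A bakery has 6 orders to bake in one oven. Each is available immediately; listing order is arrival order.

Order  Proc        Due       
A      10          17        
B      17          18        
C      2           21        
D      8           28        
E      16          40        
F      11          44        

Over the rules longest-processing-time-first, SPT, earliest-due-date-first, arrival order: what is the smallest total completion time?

LPT (decreasing processing time): B E F A D C.
B: 0→17
E: 17→33
F: 33→44
A: 44→54
D: 54→62
C: 62→64
Sum = 17+33+44+54+62+64 = 274.
SPT (increasing processing time): C D A F E B.
C: 0→2
D: 2→10
A: 10→20
F: 20→31
E: 31→47
B: 47→64
Sum = 2+10+20+31+47+64 = 174.
EDD (increasing due date): A B C D E F.
A: 0→10
B: 10→27
C: 27→29
D: 29→37
E: 37→53
F: 53→64
Sum = 10+27+29+37+53+64 = 220.
FIFO (arrival order): A B C D E F.
A: 0→10
B: 10→27
C: 27→29
D: 29→37
E: 37→53
F: 53→64
Sum = 10+27+29+37+53+64 = 220.
LPT 274, SPT 174, EDD 220, FIFO 220 → minimum 174.

174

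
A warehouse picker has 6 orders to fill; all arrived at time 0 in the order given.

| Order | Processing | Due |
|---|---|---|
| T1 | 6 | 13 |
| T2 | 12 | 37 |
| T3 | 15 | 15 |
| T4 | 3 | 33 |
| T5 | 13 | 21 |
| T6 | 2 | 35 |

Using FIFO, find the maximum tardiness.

28

FIFO (arrival order): T1 T2 T3 T4 T5 T6.
T1: 0→6, due 13, tardiness 0
T2: 6→18, due 37, tardiness 0
T3: 18→33, due 15, tardiness 18
T4: 33→36, due 33, tardiness 3
T5: 36→49, due 21, tardiness 28
T6: 49→51, due 35, tardiness 16
Maximum = 28.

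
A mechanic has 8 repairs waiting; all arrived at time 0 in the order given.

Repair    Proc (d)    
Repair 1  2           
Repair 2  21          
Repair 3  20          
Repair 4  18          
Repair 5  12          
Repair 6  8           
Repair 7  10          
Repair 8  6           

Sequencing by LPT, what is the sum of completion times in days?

554

LPT (decreasing processing time): Repair 2 Repair 3 Repair 4 Repair 5 Repair 7 Repair 6 Repair 8 Repair 1.
Repair 2: 0→21
Repair 3: 21→41
Repair 4: 41→59
Repair 5: 59→71
Repair 7: 71→81
Repair 6: 81→89
Repair 8: 89→95
Repair 1: 95→97
Sum = 21+41+59+71+81+89+95+97 = 554.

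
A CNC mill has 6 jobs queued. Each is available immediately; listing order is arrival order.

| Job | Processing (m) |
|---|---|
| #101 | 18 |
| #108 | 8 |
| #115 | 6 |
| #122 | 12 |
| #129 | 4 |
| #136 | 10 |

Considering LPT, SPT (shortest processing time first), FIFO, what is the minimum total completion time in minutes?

LPT (decreasing processing time): #101 #122 #136 #108 #115 #129.
#101: 0→18
#122: 18→30
#136: 30→40
#108: 40→48
#115: 48→54
#129: 54→58
Sum = 18+30+40+48+54+58 = 248.
SPT (increasing processing time): #129 #115 #108 #136 #122 #101.
#129: 0→4
#115: 4→10
#108: 10→18
#136: 18→28
#122: 28→40
#101: 40→58
Sum = 4+10+18+28+40+58 = 158.
FIFO (arrival order): #101 #108 #115 #122 #129 #136.
#101: 0→18
#108: 18→26
#115: 26→32
#122: 32→44
#129: 44→48
#136: 48→58
Sum = 18+26+32+44+48+58 = 226.
LPT 248, SPT 158, FIFO 226 → minimum 158.

158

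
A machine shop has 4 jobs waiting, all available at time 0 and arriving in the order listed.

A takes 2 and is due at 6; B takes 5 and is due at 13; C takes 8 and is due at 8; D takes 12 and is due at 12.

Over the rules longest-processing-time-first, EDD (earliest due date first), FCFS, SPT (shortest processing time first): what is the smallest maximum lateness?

LPT (decreasing processing time): D C B A.
D: 0→12, due 12, lateness 0
C: 12→20, due 8, lateness 12
B: 20→25, due 13, lateness 12
A: 25→27, due 6, lateness 21
Maximum = 21.
EDD (increasing due date): A C D B.
A: 0→2, due 6, lateness -4
C: 2→10, due 8, lateness 2
D: 10→22, due 12, lateness 10
B: 22→27, due 13, lateness 14
Maximum = 14.
FIFO (arrival order): A B C D.
A: 0→2, due 6, lateness -4
B: 2→7, due 13, lateness -6
C: 7→15, due 8, lateness 7
D: 15→27, due 12, lateness 15
Maximum = 15.
SPT (increasing processing time): A B C D.
A: 0→2, due 6, lateness -4
B: 2→7, due 13, lateness -6
C: 7→15, due 8, lateness 7
D: 15→27, due 12, lateness 15
Maximum = 15.
LPT 21, EDD 14, FIFO 15, SPT 15 → minimum 14.

14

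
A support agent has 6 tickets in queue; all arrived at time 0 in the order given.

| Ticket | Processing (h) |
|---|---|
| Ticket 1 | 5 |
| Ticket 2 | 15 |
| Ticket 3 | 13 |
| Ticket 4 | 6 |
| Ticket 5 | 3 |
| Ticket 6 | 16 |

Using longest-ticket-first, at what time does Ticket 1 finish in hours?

55

LPT (decreasing processing time): Ticket 6 Ticket 2 Ticket 3 Ticket 4 Ticket 1 Ticket 5.
Ticket 6: 0→16
Ticket 2: 16→31
Ticket 3: 31→44
Ticket 4: 44→50
Ticket 1: 50→55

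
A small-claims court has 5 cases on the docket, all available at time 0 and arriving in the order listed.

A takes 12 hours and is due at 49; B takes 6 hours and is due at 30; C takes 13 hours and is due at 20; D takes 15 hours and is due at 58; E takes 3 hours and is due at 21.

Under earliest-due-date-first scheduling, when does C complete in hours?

13

EDD (increasing due date): C E B A D.
C: 0→13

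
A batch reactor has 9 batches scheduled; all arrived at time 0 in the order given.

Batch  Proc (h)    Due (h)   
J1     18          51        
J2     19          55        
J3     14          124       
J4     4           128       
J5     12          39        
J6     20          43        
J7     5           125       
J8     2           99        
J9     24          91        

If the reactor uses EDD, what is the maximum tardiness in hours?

14

EDD (increasing due date): J5 J6 J1 J2 J9 J8 J3 J7 J4.
J5: 0→12, due 39, tardiness 0
J6: 12→32, due 43, tardiness 0
J1: 32→50, due 51, tardiness 0
J2: 50→69, due 55, tardiness 14
J9: 69→93, due 91, tardiness 2
J8: 93→95, due 99, tardiness 0
J3: 95→109, due 124, tardiness 0
J7: 109→114, due 125, tardiness 0
J4: 114→118, due 128, tardiness 0
Maximum = 14.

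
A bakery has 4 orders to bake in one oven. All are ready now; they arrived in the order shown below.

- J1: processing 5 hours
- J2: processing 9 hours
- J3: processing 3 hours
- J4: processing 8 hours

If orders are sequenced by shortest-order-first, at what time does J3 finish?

3

SPT (increasing processing time): J3 J1 J4 J2.
J3: 0→3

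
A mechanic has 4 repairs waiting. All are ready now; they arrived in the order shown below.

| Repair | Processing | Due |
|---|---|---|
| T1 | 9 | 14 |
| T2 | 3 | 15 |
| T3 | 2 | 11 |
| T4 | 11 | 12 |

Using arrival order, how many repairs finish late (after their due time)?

FIFO (arrival order): T1 T2 T3 T4.
T1: 0→9, due 14, tardiness 0
T2: 9→12, due 15, tardiness 0
T3: 12→14, due 11, tardiness 3
T4: 14→25, due 12, tardiness 13
Late repairs: 2.

2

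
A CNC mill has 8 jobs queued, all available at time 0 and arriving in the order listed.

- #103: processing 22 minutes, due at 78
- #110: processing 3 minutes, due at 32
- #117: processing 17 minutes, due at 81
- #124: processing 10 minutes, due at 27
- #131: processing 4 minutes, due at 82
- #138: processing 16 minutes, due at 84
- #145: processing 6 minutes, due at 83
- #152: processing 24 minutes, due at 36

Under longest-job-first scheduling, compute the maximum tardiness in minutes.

70

LPT (decreasing processing time): #152 #103 #117 #138 #124 #145 #131 #110.
#152: 0→24, due 36, tardiness 0
#103: 24→46, due 78, tardiness 0
#117: 46→63, due 81, tardiness 0
#138: 63→79, due 84, tardiness 0
#124: 79→89, due 27, tardiness 62
#145: 89→95, due 83, tardiness 12
#131: 95→99, due 82, tardiness 17
#110: 99→102, due 32, tardiness 70
Maximum = 70.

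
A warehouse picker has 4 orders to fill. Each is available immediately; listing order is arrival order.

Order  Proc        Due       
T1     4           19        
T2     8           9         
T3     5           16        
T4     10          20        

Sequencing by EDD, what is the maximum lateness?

EDD (increasing due date): T2 T3 T1 T4.
T2: 0→8, due 9, lateness -1
T3: 8→13, due 16, lateness -3
T1: 13→17, due 19, lateness -2
T4: 17→27, due 20, lateness 7
Maximum = 7.

7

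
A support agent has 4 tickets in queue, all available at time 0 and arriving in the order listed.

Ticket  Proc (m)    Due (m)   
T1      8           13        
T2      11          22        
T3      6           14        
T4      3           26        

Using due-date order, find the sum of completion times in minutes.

EDD (increasing due date): T1 T3 T2 T4.
T1: 0→8
T3: 8→14
T2: 14→25
T4: 25→28
Sum = 8+14+25+28 = 75.

75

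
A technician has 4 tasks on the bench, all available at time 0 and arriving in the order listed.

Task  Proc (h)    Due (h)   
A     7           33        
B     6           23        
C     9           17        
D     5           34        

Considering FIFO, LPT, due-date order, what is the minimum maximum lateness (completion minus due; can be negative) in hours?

-7

FIFO (arrival order): A B C D.
A: 0→7, due 33, lateness -26
B: 7→13, due 23, lateness -10
C: 13→22, due 17, lateness 5
D: 22→27, due 34, lateness -7
Maximum = 5.
LPT (decreasing processing time): C A B D.
C: 0→9, due 17, lateness -8
A: 9→16, due 33, lateness -17
B: 16→22, due 23, lateness -1
D: 22→27, due 34, lateness -7
Maximum = -1.
EDD (increasing due date): C B A D.
C: 0→9, due 17, lateness -8
B: 9→15, due 23, lateness -8
A: 15→22, due 33, lateness -11
D: 22→27, due 34, lateness -7
Maximum = -7.
FIFO 5, LPT -1, EDD -7 → minimum -7.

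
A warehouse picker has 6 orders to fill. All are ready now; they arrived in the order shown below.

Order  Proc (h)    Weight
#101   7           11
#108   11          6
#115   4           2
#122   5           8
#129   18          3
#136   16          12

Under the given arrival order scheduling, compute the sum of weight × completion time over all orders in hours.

FIFO (arrival order): #101 #108 #115 #122 #129 #136.
#101: finishes 7, weight 11, w·C = 77
#108: finishes 18, weight 6, w·C = 108
#115: finishes 22, weight 2, w·C = 44
#122: finishes 27, weight 8, w·C = 216
#129: finishes 45, weight 3, w·C = 135
#136: finishes 61, weight 12, w·C = 732
Sum = 77+108+44+216+135+732 = 1312.

1312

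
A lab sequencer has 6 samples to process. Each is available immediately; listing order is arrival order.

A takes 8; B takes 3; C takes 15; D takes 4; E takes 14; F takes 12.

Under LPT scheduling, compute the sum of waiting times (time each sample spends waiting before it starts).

LPT (decreasing processing time): C E F A D B.
C: waits 0, runs 0→15
E: waits 15, runs 15→29
F: waits 29, runs 29→41
A: waits 41, runs 41→49
D: waits 49, runs 49→53
B: waits 53, runs 53→56
Sum = 0+15+29+41+49+53 = 187.

187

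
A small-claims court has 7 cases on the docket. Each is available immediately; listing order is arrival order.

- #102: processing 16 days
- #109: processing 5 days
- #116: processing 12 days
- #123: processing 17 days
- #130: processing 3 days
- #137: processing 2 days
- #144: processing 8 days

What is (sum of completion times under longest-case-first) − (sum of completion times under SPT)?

156

LPT (decreasing processing time): #123 #102 #116 #144 #109 #130 #137.
#123: 0→17
#102: 17→33
#116: 33→45
#144: 45→53
#109: 53→58
#130: 58→61
#137: 61→63
Sum = 17+33+45+53+58+61+63 = 330.
SPT (increasing processing time): #137 #130 #109 #144 #116 #102 #123.
#137: 0→2
#130: 2→5
#109: 5→10
#144: 10→18
#116: 18→30
#102: 30→46
#123: 46→63
Sum = 2+5+10+18+30+46+63 = 174.
Difference = 330 − 174 = 156.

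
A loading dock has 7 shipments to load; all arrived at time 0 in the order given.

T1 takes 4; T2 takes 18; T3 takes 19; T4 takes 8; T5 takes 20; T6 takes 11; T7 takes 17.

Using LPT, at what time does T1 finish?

LPT (decreasing processing time): T5 T3 T2 T7 T6 T4 T1.
T5: 0→20
T3: 20→39
T2: 39→57
T7: 57→74
T6: 74→85
T4: 85→93
T1: 93→97

97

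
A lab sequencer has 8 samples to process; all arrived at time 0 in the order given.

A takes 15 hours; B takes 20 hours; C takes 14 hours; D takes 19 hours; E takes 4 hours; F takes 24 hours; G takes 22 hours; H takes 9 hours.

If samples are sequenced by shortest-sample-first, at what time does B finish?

81

SPT (increasing processing time): E H C A D B G F.
E: 0→4
H: 4→13
C: 13→27
A: 27→42
D: 42→61
B: 61→81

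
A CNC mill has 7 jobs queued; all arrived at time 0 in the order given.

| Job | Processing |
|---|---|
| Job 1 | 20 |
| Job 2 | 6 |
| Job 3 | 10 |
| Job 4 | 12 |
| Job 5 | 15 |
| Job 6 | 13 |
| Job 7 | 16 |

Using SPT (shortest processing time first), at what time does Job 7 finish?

72

SPT (increasing processing time): Job 2 Job 3 Job 4 Job 6 Job 5 Job 7 Job 1.
Job 2: 0→6
Job 3: 6→16
Job 4: 16→28
Job 6: 28→41
Job 5: 41→56
Job 7: 56→72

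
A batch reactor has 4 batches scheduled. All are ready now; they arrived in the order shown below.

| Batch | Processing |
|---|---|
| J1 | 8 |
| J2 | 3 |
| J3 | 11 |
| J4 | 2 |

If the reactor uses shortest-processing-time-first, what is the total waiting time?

SPT (increasing processing time): J4 J2 J1 J3.
J4: waits 0, runs 0→2
J2: waits 2, runs 2→5
J1: waits 5, runs 5→13
J3: waits 13, runs 13→24
Sum = 0+2+5+13 = 20.

20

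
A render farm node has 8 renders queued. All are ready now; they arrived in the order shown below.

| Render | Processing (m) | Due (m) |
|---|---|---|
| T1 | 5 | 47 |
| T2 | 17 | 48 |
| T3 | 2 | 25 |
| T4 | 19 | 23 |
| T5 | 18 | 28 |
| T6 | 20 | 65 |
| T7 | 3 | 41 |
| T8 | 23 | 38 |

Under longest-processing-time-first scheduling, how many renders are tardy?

LPT (decreasing processing time): T8 T6 T4 T5 T2 T1 T7 T3.
T8: 0→23, due 38, tardiness 0
T6: 23→43, due 65, tardiness 0
T4: 43→62, due 23, tardiness 39
T5: 62→80, due 28, tardiness 52
T2: 80→97, due 48, tardiness 49
T1: 97→102, due 47, tardiness 55
T7: 102→105, due 41, tardiness 64
T3: 105→107, due 25, tardiness 82
Late renders: 6.

6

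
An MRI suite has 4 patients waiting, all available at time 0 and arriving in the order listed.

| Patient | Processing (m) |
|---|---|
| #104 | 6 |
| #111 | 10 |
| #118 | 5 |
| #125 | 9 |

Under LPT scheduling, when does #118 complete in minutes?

LPT (decreasing processing time): #111 #125 #104 #118.
#111: 0→10
#125: 10→19
#104: 19→25
#118: 25→30

30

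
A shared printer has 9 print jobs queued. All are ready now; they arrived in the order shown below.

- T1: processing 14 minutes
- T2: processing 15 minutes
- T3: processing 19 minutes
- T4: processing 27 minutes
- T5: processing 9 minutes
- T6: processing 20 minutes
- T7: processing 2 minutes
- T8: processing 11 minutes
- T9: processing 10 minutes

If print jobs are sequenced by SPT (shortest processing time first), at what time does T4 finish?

127

SPT (increasing processing time): T7 T5 T9 T8 T1 T2 T3 T6 T4.
T7: 0→2
T5: 2→11
T9: 11→21
T8: 21→32
T1: 32→46
T2: 46→61
T3: 61→80
T6: 80→100
T4: 100→127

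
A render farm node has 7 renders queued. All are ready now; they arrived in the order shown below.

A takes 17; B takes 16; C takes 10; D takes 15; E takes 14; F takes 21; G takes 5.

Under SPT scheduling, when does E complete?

SPT (increasing processing time): G C E D B A F.
G: 0→5
C: 5→15
E: 15→29

29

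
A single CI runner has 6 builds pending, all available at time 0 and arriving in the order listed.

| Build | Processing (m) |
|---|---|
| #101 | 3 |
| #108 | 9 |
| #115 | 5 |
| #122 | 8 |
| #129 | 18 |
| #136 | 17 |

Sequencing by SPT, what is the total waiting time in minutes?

94

SPT (increasing processing time): #101 #115 #122 #108 #136 #129.
#101: waits 0, runs 0→3
#115: waits 3, runs 3→8
#122: waits 8, runs 8→16
#108: waits 16, runs 16→25
#136: waits 25, runs 25→42
#129: waits 42, runs 42→60
Sum = 0+3+8+16+25+42 = 94.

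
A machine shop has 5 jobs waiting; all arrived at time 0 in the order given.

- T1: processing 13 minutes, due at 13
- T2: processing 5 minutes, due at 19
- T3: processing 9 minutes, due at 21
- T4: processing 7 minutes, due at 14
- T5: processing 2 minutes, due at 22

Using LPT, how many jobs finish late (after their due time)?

4

LPT (decreasing processing time): T1 T3 T4 T2 T5.
T1: 0→13, due 13, tardiness 0
T3: 13→22, due 21, tardiness 1
T4: 22→29, due 14, tardiness 15
T2: 29→34, due 19, tardiness 15
T5: 34→36, due 22, tardiness 14
Late jobs: 4.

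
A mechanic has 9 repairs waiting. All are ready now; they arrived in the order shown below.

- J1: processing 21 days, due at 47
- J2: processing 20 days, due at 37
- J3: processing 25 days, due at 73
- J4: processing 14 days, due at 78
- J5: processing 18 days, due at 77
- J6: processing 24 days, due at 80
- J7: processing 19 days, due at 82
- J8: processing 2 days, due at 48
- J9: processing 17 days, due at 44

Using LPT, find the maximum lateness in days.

LPT (decreasing processing time): J3 J6 J1 J2 J7 J5 J9 J4 J8.
J3: 0→25, due 73, lateness -48
J6: 25→49, due 80, lateness -31
J1: 49→70, due 47, lateness 23
J2: 70→90, due 37, lateness 53
J7: 90→109, due 82, lateness 27
J5: 109→127, due 77, lateness 50
J9: 127→144, due 44, lateness 100
J4: 144→158, due 78, lateness 80
J8: 158→160, due 48, lateness 112
Maximum = 112.

112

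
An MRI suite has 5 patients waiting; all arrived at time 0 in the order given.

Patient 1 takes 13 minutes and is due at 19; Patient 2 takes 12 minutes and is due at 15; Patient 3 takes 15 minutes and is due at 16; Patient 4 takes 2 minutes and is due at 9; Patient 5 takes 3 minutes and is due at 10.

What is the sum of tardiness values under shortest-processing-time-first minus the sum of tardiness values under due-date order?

-2

SPT (increasing processing time): Patient 4 Patient 5 Patient 2 Patient 1 Patient 3.
Patient 4: 0→2, due 9, tardiness 0
Patient 5: 2→5, due 10, tardiness 0
Patient 2: 5→17, due 15, tardiness 2
Patient 1: 17→30, due 19, tardiness 11
Patient 3: 30→45, due 16, tardiness 29
Sum = 0+0+2+11+29 = 42.
EDD (increasing due date): Patient 4 Patient 5 Patient 2 Patient 3 Patient 1.
Patient 4: 0→2, due 9, tardiness 0
Patient 5: 2→5, due 10, tardiness 0
Patient 2: 5→17, due 15, tardiness 2
Patient 3: 17→32, due 16, tardiness 16
Patient 1: 32→45, due 19, tardiness 26
Sum = 0+0+2+16+26 = 44.
Difference = 42 − 44 = -2.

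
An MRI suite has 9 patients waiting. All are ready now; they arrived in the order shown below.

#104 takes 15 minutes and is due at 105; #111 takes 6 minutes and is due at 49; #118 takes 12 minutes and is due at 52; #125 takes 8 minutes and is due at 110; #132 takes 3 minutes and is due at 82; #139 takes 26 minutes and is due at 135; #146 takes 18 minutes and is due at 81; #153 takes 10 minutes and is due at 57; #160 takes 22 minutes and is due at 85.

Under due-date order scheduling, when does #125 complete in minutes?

94

EDD (increasing due date): #111 #118 #153 #146 #132 #160 #104 #125 #139.
#111: 0→6
#118: 6→18
#153: 18→28
#146: 28→46
#132: 46→49
#160: 49→71
#104: 71→86
#125: 86→94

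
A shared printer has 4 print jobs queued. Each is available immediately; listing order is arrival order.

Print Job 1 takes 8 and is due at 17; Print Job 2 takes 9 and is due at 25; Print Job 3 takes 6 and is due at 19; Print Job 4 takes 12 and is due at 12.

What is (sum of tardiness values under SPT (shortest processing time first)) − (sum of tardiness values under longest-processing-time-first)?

SPT (increasing processing time): Print Job 3 Print Job 1 Print Job 2 Print Job 4.
Print Job 3: 0→6, due 19, tardiness 0
Print Job 1: 6→14, due 17, tardiness 0
Print Job 2: 14→23, due 25, tardiness 0
Print Job 4: 23→35, due 12, tardiness 23
Sum = 0+0+0+23 = 23.
LPT (decreasing processing time): Print Job 4 Print Job 2 Print Job 1 Print Job 3.
Print Job 4: 0→12, due 12, tardiness 0
Print Job 2: 12→21, due 25, tardiness 0
Print Job 1: 21→29, due 17, tardiness 12
Print Job 3: 29→35, due 19, tardiness 16
Sum = 0+0+12+16 = 28.
Difference = 23 − 28 = -5.

-5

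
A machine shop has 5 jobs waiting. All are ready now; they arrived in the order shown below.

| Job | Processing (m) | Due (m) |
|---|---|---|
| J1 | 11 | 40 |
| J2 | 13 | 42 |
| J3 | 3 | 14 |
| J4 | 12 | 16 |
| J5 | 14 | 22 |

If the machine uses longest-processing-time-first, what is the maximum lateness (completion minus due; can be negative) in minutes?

LPT (decreasing processing time): J5 J2 J4 J1 J3.
J5: 0→14, due 22, lateness -8
J2: 14→27, due 42, lateness -15
J4: 27→39, due 16, lateness 23
J1: 39→50, due 40, lateness 10
J3: 50→53, due 14, lateness 39
Maximum = 39.

39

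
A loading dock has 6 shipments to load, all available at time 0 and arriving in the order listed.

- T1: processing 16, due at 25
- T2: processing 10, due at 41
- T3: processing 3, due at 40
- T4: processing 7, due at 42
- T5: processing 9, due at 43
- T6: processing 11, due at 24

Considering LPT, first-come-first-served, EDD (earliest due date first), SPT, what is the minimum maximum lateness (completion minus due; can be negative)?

LPT (decreasing processing time): T1 T6 T2 T5 T4 T3.
T1: 0→16, due 25, lateness -9
T6: 16→27, due 24, lateness 3
T2: 27→37, due 41, lateness -4
T5: 37→46, due 43, lateness 3
T4: 46→53, due 42, lateness 11
T3: 53→56, due 40, lateness 16
Maximum = 16.
FIFO (arrival order): T1 T2 T3 T4 T5 T6.
T1: 0→16, due 25, lateness -9
T2: 16→26, due 41, lateness -15
T3: 26→29, due 40, lateness -11
T4: 29→36, due 42, lateness -6
T5: 36→45, due 43, lateness 2
T6: 45→56, due 24, lateness 32
Maximum = 32.
EDD (increasing due date): T6 T1 T3 T2 T4 T5.
T6: 0→11, due 24, lateness -13
T1: 11→27, due 25, lateness 2
T3: 27→30, due 40, lateness -10
T2: 30→40, due 41, lateness -1
T4: 40→47, due 42, lateness 5
T5: 47→56, due 43, lateness 13
Maximum = 13.
SPT (increasing processing time): T3 T4 T5 T2 T6 T1.
T3: 0→3, due 40, lateness -37
T4: 3→10, due 42, lateness -32
T5: 10→19, due 43, lateness -24
T2: 19→29, due 41, lateness -12
T6: 29→40, due 24, lateness 16
T1: 40→56, due 25, lateness 31
Maximum = 31.
LPT 16, FIFO 32, EDD 13, SPT 31 → minimum 13.

13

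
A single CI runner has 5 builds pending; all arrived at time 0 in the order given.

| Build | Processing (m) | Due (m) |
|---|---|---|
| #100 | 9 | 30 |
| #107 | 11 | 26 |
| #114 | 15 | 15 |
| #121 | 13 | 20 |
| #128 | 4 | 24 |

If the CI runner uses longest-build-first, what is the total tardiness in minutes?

LPT (decreasing processing time): #114 #121 #107 #100 #128.
#114: 0→15, due 15, tardiness 0
#121: 15→28, due 20, tardiness 8
#107: 28→39, due 26, tardiness 13
#100: 39→48, due 30, tardiness 18
#128: 48→52, due 24, tardiness 28
Sum = 0+8+13+18+28 = 67.

67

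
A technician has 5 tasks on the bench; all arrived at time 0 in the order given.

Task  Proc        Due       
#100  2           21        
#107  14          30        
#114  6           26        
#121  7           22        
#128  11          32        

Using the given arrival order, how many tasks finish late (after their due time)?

2

FIFO (arrival order): #100 #107 #114 #121 #128.
#100: 0→2, due 21, tardiness 0
#107: 2→16, due 30, tardiness 0
#114: 16→22, due 26, tardiness 0
#121: 22→29, due 22, tardiness 7
#128: 29→40, due 32, tardiness 8
Late tasks: 2.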